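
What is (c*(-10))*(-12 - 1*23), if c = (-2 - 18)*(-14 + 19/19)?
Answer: 91000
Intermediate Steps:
c = 260 (c = -20*(-14 + 19*(1/19)) = -20*(-14 + 1) = -20*(-13) = 260)
(c*(-10))*(-12 - 1*23) = (260*(-10))*(-12 - 1*23) = -2600*(-12 - 23) = -2600*(-35) = 91000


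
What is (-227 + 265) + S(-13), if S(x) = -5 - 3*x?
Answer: 72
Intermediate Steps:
(-227 + 265) + S(-13) = (-227 + 265) + (-5 - 3*(-13)) = 38 + (-5 + 39) = 38 + 34 = 72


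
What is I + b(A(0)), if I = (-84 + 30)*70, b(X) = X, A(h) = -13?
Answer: -3793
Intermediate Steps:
I = -3780 (I = -54*70 = -3780)
I + b(A(0)) = -3780 - 13 = -3793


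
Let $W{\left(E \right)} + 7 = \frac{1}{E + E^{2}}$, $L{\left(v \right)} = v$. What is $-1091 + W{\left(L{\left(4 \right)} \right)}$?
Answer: $- \frac{21959}{20} \approx -1097.9$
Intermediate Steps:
$W{\left(E \right)} = -7 + \frac{1}{E + E^{2}}$
$-1091 + W{\left(L{\left(4 \right)} \right)} = -1091 + \frac{1 - 28 - 7 \cdot 4^{2}}{4 \left(1 + 4\right)} = -1091 + \frac{1 - 28 - 112}{4 \cdot 5} = -1091 + \frac{1}{4} \cdot \frac{1}{5} \left(1 - 28 - 112\right) = -1091 + \frac{1}{4} \cdot \frac{1}{5} \left(-139\right) = -1091 - \frac{139}{20} = - \frac{21959}{20}$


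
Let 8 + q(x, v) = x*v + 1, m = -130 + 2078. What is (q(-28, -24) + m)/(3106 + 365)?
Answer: 67/89 ≈ 0.75281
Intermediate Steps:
m = 1948
q(x, v) = -7 + v*x (q(x, v) = -8 + (x*v + 1) = -8 + (v*x + 1) = -8 + (1 + v*x) = -7 + v*x)
(q(-28, -24) + m)/(3106 + 365) = ((-7 - 24*(-28)) + 1948)/(3106 + 365) = ((-7 + 672) + 1948)/3471 = (665 + 1948)*(1/3471) = 2613*(1/3471) = 67/89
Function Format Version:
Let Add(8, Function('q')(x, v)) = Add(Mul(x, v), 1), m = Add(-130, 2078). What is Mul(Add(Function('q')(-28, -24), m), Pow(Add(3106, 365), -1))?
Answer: Rational(67, 89) ≈ 0.75281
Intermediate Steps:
m = 1948
Function('q')(x, v) = Add(-7, Mul(v, x)) (Function('q')(x, v) = Add(-8, Add(Mul(x, v), 1)) = Add(-8, Add(Mul(v, x), 1)) = Add(-8, Add(1, Mul(v, x))) = Add(-7, Mul(v, x)))
Mul(Add(Function('q')(-28, -24), m), Pow(Add(3106, 365), -1)) = Mul(Add(Add(-7, Mul(-24, -28)), 1948), Pow(Add(3106, 365), -1)) = Mul(Add(Add(-7, 672), 1948), Pow(3471, -1)) = Mul(Add(665, 1948), Rational(1, 3471)) = Mul(2613, Rational(1, 3471)) = Rational(67, 89)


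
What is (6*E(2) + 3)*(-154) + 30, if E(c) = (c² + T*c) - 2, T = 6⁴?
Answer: -2397288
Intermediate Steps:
T = 1296
E(c) = -2 + c² + 1296*c (E(c) = (c² + 1296*c) - 2 = -2 + c² + 1296*c)
(6*E(2) + 3)*(-154) + 30 = (6*(-2 + 2² + 1296*2) + 3)*(-154) + 30 = (6*(-2 + 4 + 2592) + 3)*(-154) + 30 = (6*2594 + 3)*(-154) + 30 = (15564 + 3)*(-154) + 30 = 15567*(-154) + 30 = -2397318 + 30 = -2397288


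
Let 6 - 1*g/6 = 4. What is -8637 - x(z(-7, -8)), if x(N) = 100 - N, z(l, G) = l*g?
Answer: -8821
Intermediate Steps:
g = 12 (g = 36 - 6*4 = 36 - 24 = 12)
z(l, G) = 12*l (z(l, G) = l*12 = 12*l)
-8637 - x(z(-7, -8)) = -8637 - (100 - 12*(-7)) = -8637 - (100 - 1*(-84)) = -8637 - (100 + 84) = -8637 - 1*184 = -8637 - 184 = -8821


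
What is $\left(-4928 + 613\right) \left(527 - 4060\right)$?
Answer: $15244895$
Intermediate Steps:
$\left(-4928 + 613\right) \left(527 - 4060\right) = \left(-4315\right) \left(-3533\right) = 15244895$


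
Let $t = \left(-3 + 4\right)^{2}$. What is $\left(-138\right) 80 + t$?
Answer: $-11039$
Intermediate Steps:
$t = 1$ ($t = 1^{2} = 1$)
$\left(-138\right) 80 + t = \left(-138\right) 80 + 1 = -11040 + 1 = -11039$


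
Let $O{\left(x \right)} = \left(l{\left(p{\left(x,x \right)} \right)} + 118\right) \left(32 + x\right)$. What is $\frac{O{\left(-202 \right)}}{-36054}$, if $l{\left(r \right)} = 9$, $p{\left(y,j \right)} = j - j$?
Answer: $\frac{10795}{18027} \approx 0.59882$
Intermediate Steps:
$p{\left(y,j \right)} = 0$
$O{\left(x \right)} = 4064 + 127 x$ ($O{\left(x \right)} = \left(9 + 118\right) \left(32 + x\right) = 127 \left(32 + x\right) = 4064 + 127 x$)
$\frac{O{\left(-202 \right)}}{-36054} = \frac{4064 + 127 \left(-202\right)}{-36054} = \left(4064 - 25654\right) \left(- \frac{1}{36054}\right) = \left(-21590\right) \left(- \frac{1}{36054}\right) = \frac{10795}{18027}$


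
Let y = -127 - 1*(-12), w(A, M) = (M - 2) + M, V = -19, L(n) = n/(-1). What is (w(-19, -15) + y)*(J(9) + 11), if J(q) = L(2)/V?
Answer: -31017/19 ≈ -1632.5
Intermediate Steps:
L(n) = -n (L(n) = n*(-1) = -n)
w(A, M) = -2 + 2*M (w(A, M) = (-2 + M) + M = -2 + 2*M)
J(q) = 2/19 (J(q) = -1*2/(-19) = -2*(-1/19) = 2/19)
y = -115 (y = -127 + 12 = -115)
(w(-19, -15) + y)*(J(9) + 11) = ((-2 + 2*(-15)) - 115)*(2/19 + 11) = ((-2 - 30) - 115)*(211/19) = (-32 - 115)*(211/19) = -147*211/19 = -31017/19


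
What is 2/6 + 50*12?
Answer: 1801/3 ≈ 600.33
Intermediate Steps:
2/6 + 50*12 = 2*(1/6) + 600 = 1/3 + 600 = 1801/3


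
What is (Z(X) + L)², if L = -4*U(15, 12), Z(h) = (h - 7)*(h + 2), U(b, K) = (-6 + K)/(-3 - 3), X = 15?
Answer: 19600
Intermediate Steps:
U(b, K) = 1 - K/6 (U(b, K) = (-6 + K)/(-6) = (-6 + K)*(-⅙) = 1 - K/6)
Z(h) = (-7 + h)*(2 + h)
L = 4 (L = -4*(1 - ⅙*12) = -4*(1 - 2) = -4*(-1) = 4)
(Z(X) + L)² = ((-14 + 15² - 5*15) + 4)² = ((-14 + 225 - 75) + 4)² = (136 + 4)² = 140² = 19600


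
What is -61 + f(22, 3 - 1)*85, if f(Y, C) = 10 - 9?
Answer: 24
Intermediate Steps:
f(Y, C) = 1
-61 + f(22, 3 - 1)*85 = -61 + 1*85 = -61 + 85 = 24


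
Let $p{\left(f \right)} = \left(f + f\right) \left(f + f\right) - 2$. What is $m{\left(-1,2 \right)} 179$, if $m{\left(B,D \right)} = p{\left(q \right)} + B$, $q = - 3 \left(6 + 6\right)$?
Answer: $927399$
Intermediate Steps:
$q = -36$ ($q = \left(-3\right) 12 = -36$)
$p{\left(f \right)} = -2 + 4 f^{2}$ ($p{\left(f \right)} = 2 f 2 f - 2 = 4 f^{2} - 2 = -2 + 4 f^{2}$)
$m{\left(B,D \right)} = 5182 + B$ ($m{\left(B,D \right)} = \left(-2 + 4 \left(-36\right)^{2}\right) + B = \left(-2 + 4 \cdot 1296\right) + B = \left(-2 + 5184\right) + B = 5182 + B$)
$m{\left(-1,2 \right)} 179 = \left(5182 - 1\right) 179 = 5181 \cdot 179 = 927399$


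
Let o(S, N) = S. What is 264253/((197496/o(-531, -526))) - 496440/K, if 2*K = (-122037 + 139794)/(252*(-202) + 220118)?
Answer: -409674516904091/43295512 ≈ -9.4623e+6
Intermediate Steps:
K = 17757/338428 (K = ((-122037 + 139794)/(252*(-202) + 220118))/2 = (17757/(-50904 + 220118))/2 = (17757/169214)/2 = (17757*(1/169214))/2 = (½)*(17757/169214) = 17757/338428 ≈ 0.052469)
264253/((197496/o(-531, -526))) - 496440/K = 264253/((197496/(-531))) - 496440/17757/338428 = 264253/((197496*(-1/531))) - 496440*338428/17757 = 264253/(-21944/59) - 18667688480/1973 = 264253*(-59/21944) - 18667688480/1973 = -15590927/21944 - 18667688480/1973 = -409674516904091/43295512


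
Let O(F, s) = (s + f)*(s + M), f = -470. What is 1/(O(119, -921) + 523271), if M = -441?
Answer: 1/2417813 ≈ 4.1360e-7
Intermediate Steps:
O(F, s) = (-470 + s)*(-441 + s) (O(F, s) = (s - 470)*(s - 441) = (-470 + s)*(-441 + s))
1/(O(119, -921) + 523271) = 1/((207270 + (-921)**2 - 911*(-921)) + 523271) = 1/((207270 + 848241 + 839031) + 523271) = 1/(1894542 + 523271) = 1/2417813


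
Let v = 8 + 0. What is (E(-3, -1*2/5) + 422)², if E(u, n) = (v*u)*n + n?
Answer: 4648336/25 ≈ 1.8593e+5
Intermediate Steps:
v = 8
E(u, n) = n + 8*n*u (E(u, n) = (8*u)*n + n = 8*n*u + n = n + 8*n*u)
(E(-3, -1*2/5) + 422)² = ((-1*2/5)*(1 + 8*(-3)) + 422)² = ((-2*⅕)*(1 - 24) + 422)² = (-⅖*(-23) + 422)² = (46/5 + 422)² = (2156/5)² = 4648336/25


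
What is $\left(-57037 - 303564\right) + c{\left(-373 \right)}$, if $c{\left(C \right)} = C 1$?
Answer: $-360974$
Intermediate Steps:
$c{\left(C \right)} = C$
$\left(-57037 - 303564\right) + c{\left(-373 \right)} = \left(-57037 - 303564\right) - 373 = -360601 - 373 = -360974$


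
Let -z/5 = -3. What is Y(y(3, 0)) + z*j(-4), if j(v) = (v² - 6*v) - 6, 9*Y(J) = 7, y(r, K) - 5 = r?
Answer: 4597/9 ≈ 510.78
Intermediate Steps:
z = 15 (z = -5*(-3) = 15)
y(r, K) = 5 + r
Y(J) = 7/9 (Y(J) = (⅑)*7 = 7/9)
j(v) = -6 + v² - 6*v
Y(y(3, 0)) + z*j(-4) = 7/9 + 15*(-6 + (-4)² - 6*(-4)) = 7/9 + 15*(-6 + 16 + 24) = 7/9 + 15*34 = 7/9 + 510 = 4597/9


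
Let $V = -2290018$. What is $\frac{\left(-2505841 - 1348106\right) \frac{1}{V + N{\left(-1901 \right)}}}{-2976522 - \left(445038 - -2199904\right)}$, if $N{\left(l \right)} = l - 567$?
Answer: $- \frac{1284649}{4295709173168} \approx -2.9905 \cdot 10^{-7}$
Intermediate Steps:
$N{\left(l \right)} = -567 + l$ ($N{\left(l \right)} = l - 567 = -567 + l$)
$\frac{\left(-2505841 - 1348106\right) \frac{1}{V + N{\left(-1901 \right)}}}{-2976522 - \left(445038 - -2199904\right)} = \frac{\left(-2505841 - 1348106\right) \frac{1}{-2290018 - 2468}}{-2976522 - \left(445038 - -2199904\right)} = \frac{\left(-3853947\right) \frac{1}{-2290018 - 2468}}{-2976522 - \left(445038 + 2199904\right)} = \frac{\left(-3853947\right) \frac{1}{-2292486}}{-2976522 - 2644942} = \frac{\left(-3853947\right) \left(- \frac{1}{2292486}\right)}{-2976522 - 2644942} = \frac{1284649}{764162 \left(-5621464\right)} = \frac{1284649}{764162} \left(- \frac{1}{5621464}\right) = - \frac{1284649}{4295709173168}$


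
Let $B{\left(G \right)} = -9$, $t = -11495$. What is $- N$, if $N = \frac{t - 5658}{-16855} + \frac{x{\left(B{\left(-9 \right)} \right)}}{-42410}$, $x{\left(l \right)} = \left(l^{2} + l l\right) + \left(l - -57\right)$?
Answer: $- \frac{72391918}{71482055} \approx -1.0127$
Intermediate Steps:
$x{\left(l \right)} = 57 + l + 2 l^{2}$ ($x{\left(l \right)} = \left(l^{2} + l^{2}\right) + \left(l + 57\right) = 2 l^{2} + \left(57 + l\right) = 57 + l + 2 l^{2}$)
$N = \frac{72391918}{71482055}$ ($N = \frac{-11495 - 5658}{-16855} + \frac{57 - 9 + 2 \left(-9\right)^{2}}{-42410} = \left(-17153\right) \left(- \frac{1}{16855}\right) + \left(57 - 9 + 2 \cdot 81\right) \left(- \frac{1}{42410}\right) = \frac{17153}{16855} + \left(57 - 9 + 162\right) \left(- \frac{1}{42410}\right) = \frac{17153}{16855} + 210 \left(- \frac{1}{42410}\right) = \frac{17153}{16855} - \frac{21}{4241} = \frac{72391918}{71482055} \approx 1.0127$)
$- N = \left(-1\right) \frac{72391918}{71482055} = - \frac{72391918}{71482055}$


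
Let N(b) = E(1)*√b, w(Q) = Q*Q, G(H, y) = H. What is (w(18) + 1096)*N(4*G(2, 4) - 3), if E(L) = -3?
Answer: -4260*√5 ≈ -9525.7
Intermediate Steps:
w(Q) = Q²
N(b) = -3*√b
(w(18) + 1096)*N(4*G(2, 4) - 3) = (18² + 1096)*(-3*√(4*2 - 3)) = (324 + 1096)*(-3*√(8 - 3)) = 1420*(-3*√5) = -4260*√5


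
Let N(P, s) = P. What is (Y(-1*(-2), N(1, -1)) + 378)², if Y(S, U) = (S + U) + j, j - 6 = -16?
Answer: 137641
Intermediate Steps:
j = -10 (j = 6 - 16 = -10)
Y(S, U) = -10 + S + U (Y(S, U) = (S + U) - 10 = -10 + S + U)
(Y(-1*(-2), N(1, -1)) + 378)² = ((-10 - 1*(-2) + 1) + 378)² = ((-10 + 2 + 1) + 378)² = (-7 + 378)² = 371² = 137641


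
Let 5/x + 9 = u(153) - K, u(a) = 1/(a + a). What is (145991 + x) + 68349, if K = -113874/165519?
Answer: 10022233120150/46758707 ≈ 2.1434e+5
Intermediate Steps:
u(a) = 1/(2*a)
K = -37958/55173 (K = -113874*1/165519 = -37958/55173 ≈ -0.68798)
x = -28138230/46758707 (x = 5/(-9 + ((½)/153 - 1*(-37958/55173))) = 5/(-9 + ((½)*(1/153) + 37958/55173)) = 5/(-9 + (1/306 + 37958/55173)) = 5/(-9 + 3890107/5627646) = 5/(-46758707/5627646) = 5*(-5627646/46758707) = -28138230/46758707 ≈ -0.60178)
(145991 + x) + 68349 = (145991 - 28138230/46758707) + 68349 = 6826322255407/46758707 + 68349 = 10022233120150/46758707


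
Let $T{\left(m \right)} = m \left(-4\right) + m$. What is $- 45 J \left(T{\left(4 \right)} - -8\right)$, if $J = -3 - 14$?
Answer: $-3060$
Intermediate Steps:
$J = -17$
$T{\left(m \right)} = - 3 m$ ($T{\left(m \right)} = - 4 m + m = - 3 m$)
$- 45 J \left(T{\left(4 \right)} - -8\right) = \left(-45\right) \left(-17\right) \left(\left(-3\right) 4 - -8\right) = 765 \left(-12 + 8\right) = 765 \left(-4\right) = -3060$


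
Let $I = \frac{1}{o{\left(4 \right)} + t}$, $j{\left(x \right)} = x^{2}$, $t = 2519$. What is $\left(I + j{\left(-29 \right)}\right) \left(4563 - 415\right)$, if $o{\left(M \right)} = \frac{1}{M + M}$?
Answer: $\frac{70303128788}{20153} \approx 3.4885 \cdot 10^{6}$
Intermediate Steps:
$o{\left(M \right)} = \frac{1}{2 M}$
$I = \frac{8}{20153}$ ($I = \frac{1}{\frac{1}{2 \cdot 4} + 2519} = \frac{1}{\frac{1}{2} \cdot \frac{1}{4} + 2519} = \frac{1}{\frac{1}{8} + 2519} = \frac{1}{\frac{20153}{8}} = \frac{8}{20153} \approx 0.00039696$)
$\left(I + j{\left(-29 \right)}\right) \left(4563 - 415\right) = \left(\frac{8}{20153} + \left(-29\right)^{2}\right) \left(4563 - 415\right) = \left(\frac{8}{20153} + 841\right) 4148 = \frac{16948681}{20153} \cdot 4148 = \frac{70303128788}{20153}$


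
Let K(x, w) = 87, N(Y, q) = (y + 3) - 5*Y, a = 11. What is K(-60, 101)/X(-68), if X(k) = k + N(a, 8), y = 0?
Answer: -29/40 ≈ -0.72500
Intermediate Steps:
N(Y, q) = 3 - 5*Y (N(Y, q) = (0 + 3) - 5*Y = 3 - 5*Y)
X(k) = -52 + k (X(k) = k + (3 - 5*11) = k + (3 - 55) = k - 52 = -52 + k)
K(-60, 101)/X(-68) = 87/(-52 - 68) = 87/(-120) = 87*(-1/120) = -29/40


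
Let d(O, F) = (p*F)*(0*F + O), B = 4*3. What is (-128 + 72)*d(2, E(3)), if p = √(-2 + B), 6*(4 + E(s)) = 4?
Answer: 1120*√10/3 ≈ 1180.6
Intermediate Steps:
B = 12
E(s) = -10/3 (E(s) = -4 + (⅙)*4 = -4 + ⅔ = -10/3)
p = √10 (p = √(-2 + 12) = √10 ≈ 3.1623)
d(O, F) = F*O*√10 (d(O, F) = (√10*F)*(0*F + O) = (F*√10)*(0 + O) = (F*√10)*O = F*O*√10)
(-128 + 72)*d(2, E(3)) = (-128 + 72)*(-10/3*2*√10) = -(-1120)*√10/3 = 1120*√10/3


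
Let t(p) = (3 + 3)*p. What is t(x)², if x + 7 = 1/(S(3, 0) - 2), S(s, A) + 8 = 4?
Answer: 1849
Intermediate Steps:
S(s, A) = -4 (S(s, A) = -8 + 4 = -4)
x = -43/6 (x = -7 + 1/(-4 - 2) = -7 + 1/(-6) = -7 - ⅙ = -43/6 ≈ -7.1667)
t(p) = 6*p
t(x)² = (6*(-43/6))² = (-43)² = 1849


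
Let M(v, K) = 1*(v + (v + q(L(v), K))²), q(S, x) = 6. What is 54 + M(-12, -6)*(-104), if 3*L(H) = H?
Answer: -2442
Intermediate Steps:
L(H) = H/3
M(v, K) = v + (6 + v)² (M(v, K) = 1*(v + (v + 6)²) = 1*(v + (6 + v)²) = v + (6 + v)²)
54 + M(-12, -6)*(-104) = 54 + (-12 + (6 - 12)²)*(-104) = 54 + (-12 + (-6)²)*(-104) = 54 + (-12 + 36)*(-104) = 54 + 24*(-104) = 54 - 2496 = -2442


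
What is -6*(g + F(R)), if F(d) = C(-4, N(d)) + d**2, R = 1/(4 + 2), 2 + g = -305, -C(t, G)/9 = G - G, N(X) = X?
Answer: 11051/6 ≈ 1841.8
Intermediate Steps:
C(t, G) = 0 (C(t, G) = -9*(G - G) = -9*0 = 0)
g = -307 (g = -2 - 305 = -307)
R = 1/6 ≈ 0.16667
F(d) = d**2 (F(d) = 0 + d**2 = d**2)
-6*(g + F(R)) = -6*(-307 + (1/6)**2) = -6*(-307 + 1/36) = -6*(-11051/36) = 11051/6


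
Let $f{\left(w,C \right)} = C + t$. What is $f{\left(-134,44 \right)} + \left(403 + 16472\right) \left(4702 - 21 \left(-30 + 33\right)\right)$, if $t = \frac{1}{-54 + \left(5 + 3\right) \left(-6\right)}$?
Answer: $\frac{7984883237}{102} \approx 7.8283 \cdot 10^{7}$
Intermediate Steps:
$t = - \frac{1}{102}$ ($t = \frac{1}{-54 + 8 \left(-6\right)} = \frac{1}{-54 - 48} = \frac{1}{-102} = - \frac{1}{102} \approx -0.0098039$)
$f{\left(w,C \right)} = - \frac{1}{102} + C$ ($f{\left(w,C \right)} = C - \frac{1}{102} = - \frac{1}{102} + C$)
$f{\left(-134,44 \right)} + \left(403 + 16472\right) \left(4702 - 21 \left(-30 + 33\right)\right) = \left(- \frac{1}{102} + 44\right) + \left(403 + 16472\right) \left(4702 - 21 \left(-30 + 33\right)\right) = \frac{4487}{102} + 16875 \left(4702 - 63\right) = \frac{4487}{102} + 16875 \cdot 4639 = \frac{4487}{102} + 78283125 = \frac{7984883237}{102}$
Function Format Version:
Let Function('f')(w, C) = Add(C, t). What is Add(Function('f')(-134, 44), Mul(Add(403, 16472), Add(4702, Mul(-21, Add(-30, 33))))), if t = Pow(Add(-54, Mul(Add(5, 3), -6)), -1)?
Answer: Rational(7984883237, 102) ≈ 7.8283e+7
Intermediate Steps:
t = Rational(-1, 102) (t = Pow(Add(-54, Mul(8, -6)), -1) = Pow(Add(-54, -48), -1) = Pow(-102, -1) = Rational(-1, 102) ≈ -0.0098039)
Function('f')(w, C) = Add(Rational(-1, 102), C) (Function('f')(w, C) = Add(C, Rational(-1, 102)) = Add(Rational(-1, 102), C))
Add(Function('f')(-134, 44), Mul(Add(403, 16472), Add(4702, Mul(-21, Add(-30, 33))))) = Add(Add(Rational(-1, 102), 44), Mul(Add(403, 16472), Add(4702, Mul(-21, Add(-30, 33))))) = Add(Rational(4487, 102), Mul(16875, Add(4702, Mul(-21, 3)))) = Add(Rational(4487, 102), Mul(16875, Add(4702, -63))) = Add(Rational(4487, 102), Mul(16875, 4639)) = Add(Rational(4487, 102), 78283125) = Rational(7984883237, 102)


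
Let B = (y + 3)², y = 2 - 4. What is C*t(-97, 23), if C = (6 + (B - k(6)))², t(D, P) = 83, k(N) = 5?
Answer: 332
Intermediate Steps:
y = -2
B = 1 (B = (-2 + 3)² = 1² = 1)
C = 4 (C = (6 + (1 - 1*5))² = (6 + (1 - 5))² = (6 - 4)² = 2² = 4)
C*t(-97, 23) = 4*83 = 332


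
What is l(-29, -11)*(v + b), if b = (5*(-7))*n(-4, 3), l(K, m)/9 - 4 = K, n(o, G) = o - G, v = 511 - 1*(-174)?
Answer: -209250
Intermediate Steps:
v = 685 (v = 511 + 174 = 685)
l(K, m) = 36 + 9*K
b = 245 (b = (5*(-7))*(-4 - 1*3) = -35*(-4 - 3) = -35*(-7) = 245)
l(-29, -11)*(v + b) = (36 + 9*(-29))*(685 + 245) = (36 - 261)*930 = -225*930 = -209250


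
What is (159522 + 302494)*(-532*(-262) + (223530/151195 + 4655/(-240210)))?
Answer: 46777067687443486880/726371019 ≈ 6.4398e+10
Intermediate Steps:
(159522 + 302494)*(-532*(-262) + (223530/151195 + 4655/(-240210))) = 462016*(139384 + (223530*(1/151195) + 4655*(-1/240210))) = 462016*(139384 + (44706/30239 - 931/48042)) = 462016*(139384 + 2119613143/1452742038) = 462016*(202491115837735/1452742038) = 46777067687443486880/726371019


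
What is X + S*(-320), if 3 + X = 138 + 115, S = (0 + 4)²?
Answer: -4870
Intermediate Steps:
S = 16 (S = 4² = 16)
X = 250 (X = -3 + (138 + 115) = -3 + 253 = 250)
X + S*(-320) = 250 + 16*(-320) = 250 - 5120 = -4870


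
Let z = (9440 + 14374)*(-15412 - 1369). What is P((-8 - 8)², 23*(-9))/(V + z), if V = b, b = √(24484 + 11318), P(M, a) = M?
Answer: -631502592/985792157590117 - 128*√442/8872129418311053 ≈ -6.4060e-7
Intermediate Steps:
b = 9*√442 (b = √35802 = 9*√442 ≈ 189.21)
z = -399622734 (z = 23814*(-16781) = -399622734)
V = 9*√442 ≈ 189.21
P((-8 - 8)², 23*(-9))/(V + z) = (-8 - 8)²/(9*√442 - 399622734) = (-16)²/(-399622734 + 9*√442) = 256/(-399622734 + 9*√442)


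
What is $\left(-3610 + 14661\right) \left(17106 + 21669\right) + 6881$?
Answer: $428509406$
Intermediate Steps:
$\left(-3610 + 14661\right) \left(17106 + 21669\right) + 6881 = 11051 \cdot 38775 + 6881 = 428502525 + 6881 = 428509406$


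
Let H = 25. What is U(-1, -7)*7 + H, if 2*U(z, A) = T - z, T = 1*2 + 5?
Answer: 53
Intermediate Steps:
T = 7 (T = 2 + 5 = 7)
U(z, A) = 7/2 - z/2 (U(z, A) = (7 - z)/2 = 7/2 - z/2)
U(-1, -7)*7 + H = (7/2 - ½*(-1))*7 + 25 = (7/2 + ½)*7 + 25 = 4*7 + 25 = 28 + 25 = 53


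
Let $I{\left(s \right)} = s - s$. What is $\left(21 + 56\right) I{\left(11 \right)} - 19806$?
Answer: $-19806$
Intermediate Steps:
$I{\left(s \right)} = 0$
$\left(21 + 56\right) I{\left(11 \right)} - 19806 = \left(21 + 56\right) 0 - 19806 = 77 \cdot 0 - 19806 = 0 - 19806 = -19806$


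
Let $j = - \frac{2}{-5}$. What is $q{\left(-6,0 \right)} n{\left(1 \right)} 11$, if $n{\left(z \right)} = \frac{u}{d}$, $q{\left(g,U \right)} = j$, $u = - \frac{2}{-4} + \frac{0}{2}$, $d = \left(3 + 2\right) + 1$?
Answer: $\frac{11}{30} \approx 0.36667$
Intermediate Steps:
$d = 6$ ($d = 5 + 1 = 6$)
$u = \frac{1}{2}$ ($u = \left(-2\right) \left(- \frac{1}{4}\right) + 0 \cdot \frac{1}{2} = \frac{1}{2} + 0 = \frac{1}{2} \approx 0.5$)
$j = \frac{2}{5}$ ($j = \left(-2\right) \left(- \frac{1}{5}\right) = \frac{2}{5} \approx 0.4$)
$q{\left(g,U \right)} = \frac{2}{5}$
$n{\left(z \right)} = \frac{1}{12}$ ($n{\left(z \right)} = \frac{1}{2 \cdot 6} = \frac{1}{2} \cdot \frac{1}{6} = \frac{1}{12}$)
$q{\left(-6,0 \right)} n{\left(1 \right)} 11 = \frac{2}{5} \cdot \frac{1}{12} \cdot 11 = \frac{1}{30} \cdot 11 = \frac{11}{30}$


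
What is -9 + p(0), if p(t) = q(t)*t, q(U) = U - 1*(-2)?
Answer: -9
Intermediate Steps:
q(U) = 2 + U (q(U) = U + 2 = 2 + U)
p(t) = t*(2 + t) (p(t) = (2 + t)*t = t*(2 + t))
-9 + p(0) = -9 + 0*(2 + 0) = -9 + 0*2 = -9 + 0 = -9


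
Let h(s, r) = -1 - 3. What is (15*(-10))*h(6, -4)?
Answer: 600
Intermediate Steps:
h(s, r) = -4
(15*(-10))*h(6, -4) = (15*(-10))*(-4) = -150*(-4) = 600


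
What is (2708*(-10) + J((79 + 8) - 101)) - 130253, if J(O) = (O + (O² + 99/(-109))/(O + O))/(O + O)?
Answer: -13444984855/85456 ≈ -1.5733e+5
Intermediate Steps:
J(O) = (O + (-99/109 + O²)/(2*O))/(2*O) (J(O) = (O + (O² + 99*(-1/109))/((2*O)))/((2*O)) = (O + (O² - 99/109)*(1/(2*O)))*(1/(2*O)) = (O + (-99/109 + O²)*(1/(2*O)))*(1/(2*O)) = (O + (-99/109 + O²)/(2*O))*(1/(2*O)) = (O + (-99/109 + O²)/(2*O))/(2*O))
(2708*(-10) + J((79 + 8) - 101)) - 130253 = (2708*(-10) + (¾ - 99/(436*((79 + 8) - 101)²))) - 130253 = (-27080 + (¾ - 99/(436*(87 - 101)²))) - 130253 = (-27080 + (¾ - 99/436/(-14)²)) - 130253 = (-27080 + (¾ - 99/436*1/196)) - 130253 = (-27080 + (¾ - 99/85456)) - 130253 = (-27080 + 63993/85456) - 130253 = -2314084487/85456 - 130253 = -13444984855/85456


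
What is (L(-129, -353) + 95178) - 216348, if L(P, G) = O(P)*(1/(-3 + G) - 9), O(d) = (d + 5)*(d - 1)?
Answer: -23700280/89 ≈ -2.6630e+5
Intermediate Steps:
O(d) = (-1 + d)*(5 + d) (O(d) = (5 + d)*(-1 + d) = (-1 + d)*(5 + d))
L(P, G) = (-9 + 1/(-3 + G))*(-5 + P**2 + 4*P) (L(P, G) = (-5 + P**2 + 4*P)*(1/(-3 + G) - 9) = (-5 + P**2 + 4*P)*(-9 + 1/(-3 + G)) = (-9 + 1/(-3 + G))*(-5 + P**2 + 4*P))
(L(-129, -353) + 95178) - 216348 = (-(-28 + 9*(-353))*(-5 + (-129)**2 + 4*(-129))/(-3 - 353) + 95178) - 216348 = (-1*(-28 - 3177)*(-5 + 16641 - 516)/(-356) + 95178) - 216348 = (-1*(-1/356)*(-3205)*16120 + 95178) - 216348 = (-12916150/89 + 95178) - 216348 = -4445308/89 - 216348 = -23700280/89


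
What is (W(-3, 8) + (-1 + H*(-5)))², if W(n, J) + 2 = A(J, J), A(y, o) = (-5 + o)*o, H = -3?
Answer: 1296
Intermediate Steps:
A(y, o) = o*(-5 + o)
W(n, J) = -2 + J*(-5 + J)
(W(-3, 8) + (-1 + H*(-5)))² = ((-2 + 8*(-5 + 8)) + (-1 - 3*(-5)))² = ((-2 + 8*3) + (-1 + 15))² = ((-2 + 24) + 14)² = (22 + 14)² = 36² = 1296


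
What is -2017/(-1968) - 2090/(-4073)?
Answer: 12328361/8015664 ≈ 1.5380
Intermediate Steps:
-2017/(-1968) - 2090/(-4073) = -2017*(-1/1968) - 2090*(-1/4073) = 2017/1968 + 2090/4073 = 12328361/8015664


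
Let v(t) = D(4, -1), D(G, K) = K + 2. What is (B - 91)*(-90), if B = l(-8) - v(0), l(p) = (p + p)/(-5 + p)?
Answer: 106200/13 ≈ 8169.2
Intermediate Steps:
D(G, K) = 2 + K
l(p) = 2*p/(-5 + p) (l(p) = (2*p)/(-5 + p) = 2*p/(-5 + p))
v(t) = 1 (v(t) = 2 - 1 = 1)
B = 3/13 (B = 2*(-8)/(-5 - 8) - 1*1 = 2*(-8)/(-13) - 1 = 2*(-8)*(-1/13) - 1 = 16/13 - 1 = 3/13 ≈ 0.23077)
(B - 91)*(-90) = (3/13 - 91)*(-90) = -1180/13*(-90) = 106200/13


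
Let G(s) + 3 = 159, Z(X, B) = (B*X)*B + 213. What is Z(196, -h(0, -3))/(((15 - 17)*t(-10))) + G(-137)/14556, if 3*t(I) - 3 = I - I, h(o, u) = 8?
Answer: -15474215/2426 ≈ -6378.5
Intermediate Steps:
t(I) = 1 (t(I) = 1 + (I - I)/3 = 1 + (⅓)*0 = 1 + 0 = 1)
Z(X, B) = 213 + X*B² (Z(X, B) = X*B² + 213 = 213 + X*B²)
G(s) = 156 (G(s) = -3 + 159 = 156)
Z(196, -h(0, -3))/(((15 - 17)*t(-10))) + G(-137)/14556 = (213 + 196*(-1*8)²)/(((15 - 17)*1)) + 156/14556 = (213 + 196*(-8)²)/((-2*1)) + 156*(1/14556) = (213 + 196*64)/(-2) + 13/1213 = (213 + 12544)*(-½) + 13/1213 = 12757*(-½) + 13/1213 = -12757/2 + 13/1213 = -15474215/2426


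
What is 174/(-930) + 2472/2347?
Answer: 315097/363785 ≈ 0.86616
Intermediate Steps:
174/(-930) + 2472/2347 = 174*(-1/930) + 2472*(1/2347) = -29/155 + 2472/2347 = 315097/363785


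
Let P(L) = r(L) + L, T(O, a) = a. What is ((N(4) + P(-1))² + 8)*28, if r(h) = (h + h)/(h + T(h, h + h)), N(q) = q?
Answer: 5404/9 ≈ 600.44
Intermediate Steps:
r(h) = ⅔ (r(h) = (h + h)/(h + (h + h)) = (2*h)/(h + 2*h) = (2*h)/((3*h)) = (2*h)*(1/(3*h)) = ⅔)
P(L) = ⅔ + L
((N(4) + P(-1))² + 8)*28 = ((4 + (⅔ - 1))² + 8)*28 = ((4 - ⅓)² + 8)*28 = ((11/3)² + 8)*28 = (121/9 + 8)*28 = (193/9)*28 = 5404/9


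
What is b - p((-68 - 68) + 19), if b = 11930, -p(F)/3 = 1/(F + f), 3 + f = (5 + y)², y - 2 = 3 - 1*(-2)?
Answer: 95441/8 ≈ 11930.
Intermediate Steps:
y = 7 (y = 2 + (3 - 1*(-2)) = 2 + (3 + 2) = 2 + 5 = 7)
f = 141 (f = -3 + (5 + 7)² = -3 + 12² = -3 + 144 = 141)
p(F) = -3/(141 + F) (p(F) = -3/(F + 141) = -3/(141 + F))
b - p((-68 - 68) + 19) = 11930 - (-3)/(141 + ((-68 - 68) + 19)) = 11930 - (-3)/(141 + (-136 + 19)) = 11930 - (-3)/(141 - 117) = 11930 - (-3)/24 = 11930 - 1*(-⅛) = 11930 + ⅛ = 95441/8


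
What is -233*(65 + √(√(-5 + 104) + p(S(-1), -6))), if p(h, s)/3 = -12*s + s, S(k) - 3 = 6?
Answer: -15145 - 233*√(198 + 3*√11) ≈ -18505.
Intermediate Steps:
S(k) = 9 (S(k) = 3 + 6 = 9)
p(h, s) = -33*s (p(h, s) = 3*(-12*s + s) = 3*(-11*s) = -33*s)
-233*(65 + √(√(-5 + 104) + p(S(-1), -6))) = -233*(65 + √(√(-5 + 104) - 33*(-6))) = -233*(65 + √(√99 + 198)) = -233*(65 + √(3*√11 + 198)) = -233*(65 + √(198 + 3*√11)) = -15145 - 233*√(198 + 3*√11)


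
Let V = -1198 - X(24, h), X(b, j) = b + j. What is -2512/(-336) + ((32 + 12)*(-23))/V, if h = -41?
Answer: 206669/24801 ≈ 8.3331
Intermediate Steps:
V = -1181 (V = -1198 - (24 - 41) = -1198 - 1*(-17) = -1198 + 17 = -1181)
-2512/(-336) + ((32 + 12)*(-23))/V = -2512/(-336) + ((32 + 12)*(-23))/(-1181) = -2512*(-1/336) + (44*(-23))*(-1/1181) = 157/21 - 1012*(-1/1181) = 157/21 + 1012/1181 = 206669/24801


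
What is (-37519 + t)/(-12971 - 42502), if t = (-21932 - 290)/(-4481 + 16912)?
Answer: 14133967/20896511 ≈ 0.67638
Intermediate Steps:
t = -22222/12431 ≈ -1.7876
(-37519 + t)/(-12971 - 42502) = (-37519 - 22222/12431)/(-12971 - 42502) = -466420911/12431/(-55473) = -466420911/12431*(-1/55473) = 14133967/20896511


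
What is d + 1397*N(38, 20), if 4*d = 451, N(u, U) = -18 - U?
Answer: -211893/4 ≈ -52973.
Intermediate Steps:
d = 451/4 (d = (¼)*451 = 451/4 ≈ 112.75)
d + 1397*N(38, 20) = 451/4 + 1397*(-18 - 1*20) = 451/4 + 1397*(-18 - 20) = 451/4 + 1397*(-38) = 451/4 - 53086 = -211893/4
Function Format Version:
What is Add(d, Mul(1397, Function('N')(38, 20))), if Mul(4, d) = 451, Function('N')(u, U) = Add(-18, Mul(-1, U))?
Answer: Rational(-211893, 4) ≈ -52973.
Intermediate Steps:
d = Rational(451, 4) (d = Mul(Rational(1, 4), 451) = Rational(451, 4) ≈ 112.75)
Add(d, Mul(1397, Function('N')(38, 20))) = Add(Rational(451, 4), Mul(1397, Add(-18, Mul(-1, 20)))) = Add(Rational(451, 4), Mul(1397, Add(-18, -20))) = Add(Rational(451, 4), Mul(1397, -38)) = Add(Rational(451, 4), -53086) = Rational(-211893, 4)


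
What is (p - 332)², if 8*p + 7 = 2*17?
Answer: 6911641/64 ≈ 1.0799e+5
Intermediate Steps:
p = 27/8 (p = -7/8 + (2*17)/8 = -7/8 + (⅛)*34 = -7/8 + 17/4 = 27/8 ≈ 3.3750)
(p - 332)² = (27/8 - 332)² = (-2629/8)² = 6911641/64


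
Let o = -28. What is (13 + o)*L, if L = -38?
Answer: 570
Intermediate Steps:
(13 + o)*L = (13 - 28)*(-38) = -15*(-38) = 570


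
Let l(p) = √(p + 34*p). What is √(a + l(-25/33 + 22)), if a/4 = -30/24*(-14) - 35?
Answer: √(-76230 + 33*√809655)/33 ≈ 6.5371*I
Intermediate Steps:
l(p) = √35*√p (l(p) = √(35*p) = √35*√p)
a = -70 (a = 4*(-30/24*(-14) - 35) = 4*(-30*1/24*(-14) - 35) = 4*(-5/4*(-14) - 35) = 4*(35/2 - 35) = 4*(-35/2) = -70)
√(a + l(-25/33 + 22)) = √(-70 + √35*√(-25/33 + 22)) = √(-70 + √35*√(701/33)) = √(-70 + √35*(√23133/33)) = √(-70 + √809655/33)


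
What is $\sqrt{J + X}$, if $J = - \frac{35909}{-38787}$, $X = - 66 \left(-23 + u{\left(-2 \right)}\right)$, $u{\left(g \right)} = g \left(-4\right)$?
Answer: $\frac{\sqrt{1490779857693}}{38787} \approx 31.479$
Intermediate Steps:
$u{\left(g \right)} = - 4 g$
$X = 990$ ($X = - 66 \left(-23 - -8\right) = - 66 \left(-23 + 8\right) = \left(-66\right) \left(-15\right) = 990$)
$J = \frac{35909}{38787}$ ($J = \left(-35909\right) \left(- \frac{1}{38787}\right) = \frac{35909}{38787} \approx 0.9258$)
$\sqrt{J + X} = \sqrt{\frac{35909}{38787} + 990} = \sqrt{\frac{38435039}{38787}} = \frac{\sqrt{1490779857693}}{38787}$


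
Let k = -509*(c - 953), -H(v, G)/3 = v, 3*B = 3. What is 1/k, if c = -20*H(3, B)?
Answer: 1/393457 ≈ 2.5416e-6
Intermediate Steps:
B = 1 (B = (⅓)*3 = 1)
H(v, G) = -3*v
c = 180 (c = -(-60)*3 = -20*(-9) = 180)
k = 393457 (k = -509*(180 - 953) = -509*(-773) = 393457)
1/k = 1/393457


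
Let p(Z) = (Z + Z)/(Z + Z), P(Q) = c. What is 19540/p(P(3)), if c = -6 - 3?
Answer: 19540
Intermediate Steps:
c = -9
P(Q) = -9
p(Z) = 1 (p(Z) = (2*Z)/((2*Z)) = (2*Z)*(1/(2*Z)) = 1)
19540/p(P(3)) = 19540/1 = 19540*1 = 19540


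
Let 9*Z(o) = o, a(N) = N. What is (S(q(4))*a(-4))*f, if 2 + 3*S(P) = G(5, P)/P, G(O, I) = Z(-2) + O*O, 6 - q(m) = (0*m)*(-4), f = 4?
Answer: -920/81 ≈ -11.358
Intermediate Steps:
Z(o) = o/9
q(m) = 6 (q(m) = 6 - 0*m*(-4) = 6 - 0*(-4) = 6 - 1*0 = 6 + 0 = 6)
G(O, I) = -2/9 + O**2 (G(O, I) = (1/9)*(-2) + O*O = -2/9 + O**2)
S(P) = -2/3 + 223/(27*P) (S(P) = -2/3 + ((-2/9 + 5**2)/P)/3 = -2/3 + ((-2/9 + 25)/P)/3 = -2/3 + (223/(9*P))/3 = -2/3 + 223/(27*P))
(S(q(4))*a(-4))*f = (((1/27)*(223 - 18*6)/6)*(-4))*4 = (((1/27)*(1/6)*(223 - 108))*(-4))*4 = (((1/27)*(1/6)*115)*(-4))*4 = ((115/162)*(-4))*4 = -230/81*4 = -920/81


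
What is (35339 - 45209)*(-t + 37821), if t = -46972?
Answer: -836906910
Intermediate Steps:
(35339 - 45209)*(-t + 37821) = (35339 - 45209)*(-1*(-46972) + 37821) = -9870*(46972 + 37821) = -9870*84793 = -836906910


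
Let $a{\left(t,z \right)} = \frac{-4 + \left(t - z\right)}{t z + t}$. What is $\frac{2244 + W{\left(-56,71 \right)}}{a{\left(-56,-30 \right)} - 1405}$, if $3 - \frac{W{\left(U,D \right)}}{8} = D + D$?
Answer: $- \frac{919184}{1140875} \approx -0.80568$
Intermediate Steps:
$a{\left(t,z \right)} = \frac{-4 + t - z}{t + t z}$
$W{\left(U,D \right)} = 24 - 16 D$ ($W{\left(U,D \right)} = 24 - 8 \left(D + D\right) = 24 - 8 \cdot 2 D = 24 - 16 D$)
$\frac{2244 + W{\left(-56,71 \right)}}{a{\left(-56,-30 \right)} - 1405} = \frac{2244 + \left(24 - 1136\right)}{\frac{-4 - 56 - -30}{\left(-56\right) \left(1 - 30\right)} - 1405} = \frac{2244 + \left(24 - 1136\right)}{- \frac{-4 - 56 + 30}{56 \left(-29\right)} - 1405} = \frac{2244 - 1112}{\left(- \frac{1}{56}\right) \left(- \frac{1}{29}\right) \left(-30\right) - 1405} = \frac{1132}{- \frac{15}{812} - 1405} = \frac{1132}{- \frac{1140875}{812}} = 1132 \left(- \frac{812}{1140875}\right) = - \frac{919184}{1140875}$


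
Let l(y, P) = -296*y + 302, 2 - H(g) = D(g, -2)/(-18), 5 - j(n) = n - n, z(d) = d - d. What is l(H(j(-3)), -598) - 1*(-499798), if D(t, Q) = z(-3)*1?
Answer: 499508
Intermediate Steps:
z(d) = 0
D(t, Q) = 0 (D(t, Q) = 0*1 = 0)
j(n) = 5 (j(n) = 5 - (n - n) = 5 - 1*0 = 5 + 0 = 5)
H(g) = 2 (H(g) = 2 - 0/(-18) = 2 - 0*(-1)/18 = 2 - 1*0 = 2 + 0 = 2)
l(y, P) = 302 - 296*y
l(H(j(-3)), -598) - 1*(-499798) = (302 - 296*2) - 1*(-499798) = (302 - 592) + 499798 = -290 + 499798 = 499508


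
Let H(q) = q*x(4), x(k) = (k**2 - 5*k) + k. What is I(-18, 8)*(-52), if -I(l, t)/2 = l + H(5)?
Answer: -1872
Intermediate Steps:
x(k) = k**2 - 4*k
H(q) = 0 (H(q) = q*(4*(-4 + 4)) = q*(4*0) = q*0 = 0)
I(l, t) = -2*l (I(l, t) = -2*(l + 0) = -2*l)
I(-18, 8)*(-52) = -2*(-18)*(-52) = 36*(-52) = -1872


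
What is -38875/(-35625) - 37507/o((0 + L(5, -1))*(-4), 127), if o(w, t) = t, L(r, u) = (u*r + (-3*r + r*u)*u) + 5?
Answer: -10649998/36195 ≈ -294.24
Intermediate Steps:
L(r, u) = 5 + r*u + u*(-3*r + r*u) (L(r, u) = (r*u + u*(-3*r + r*u)) + 5 = 5 + r*u + u*(-3*r + r*u))
-38875/(-35625) - 37507/o((0 + L(5, -1))*(-4), 127) = -38875/(-35625) - 37507/127 = -38875*(-1/35625) - 37507*1/127 = 311/285 - 37507/127 = -10649998/36195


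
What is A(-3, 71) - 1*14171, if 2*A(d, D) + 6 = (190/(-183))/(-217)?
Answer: -562863619/39711 ≈ -14174.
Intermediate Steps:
A(d, D) = -119038/39711 (A(d, D) = -3 + ((190/(-183))/(-217))/2 = -3 + ((190*(-1/183))*(-1/217))/2 = -3 + (-190/183*(-1/217))/2 = -3 + (½)*(190/39711) = -3 + 95/39711 = -119038/39711)
A(-3, 71) - 1*14171 = -119038/39711 - 1*14171 = -119038/39711 - 14171 = -562863619/39711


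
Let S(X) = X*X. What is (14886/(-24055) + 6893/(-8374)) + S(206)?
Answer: 8547871818041/201436570 ≈ 42435.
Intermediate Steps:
S(X) = X²
(14886/(-24055) + 6893/(-8374)) + S(206) = (14886/(-24055) + 6893/(-8374)) + 206² = (14886*(-1/24055) + 6893*(-1/8374)) + 42436 = (-14886/24055 - 6893/8374) + 42436 = -290466479/201436570 + 42436 = 8547871818041/201436570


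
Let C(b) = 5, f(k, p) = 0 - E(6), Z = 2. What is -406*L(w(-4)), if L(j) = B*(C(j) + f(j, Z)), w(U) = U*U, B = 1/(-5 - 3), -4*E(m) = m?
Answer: 2639/8 ≈ 329.88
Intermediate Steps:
E(m) = -m/4
B = -1/8 (B = 1/(-8) = -1/8 ≈ -0.12500)
w(U) = U**2
f(k, p) = 3/2 (f(k, p) = 0 - (-1)*6/4 = 0 - 1*(-3/2) = 0 + 3/2 = 3/2)
L(j) = -13/16 (L(j) = -(5 + 3/2)/8 = -1/8*13/2 = -13/16)
-406*L(w(-4)) = -406*(-13/16) = 2639/8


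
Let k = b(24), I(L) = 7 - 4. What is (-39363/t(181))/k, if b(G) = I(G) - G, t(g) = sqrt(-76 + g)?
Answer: 13121*sqrt(105)/735 ≈ 182.93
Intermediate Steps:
I(L) = 3
b(G) = 3 - G
k = -21 (k = 3 - 1*24 = 3 - 24 = -21)
(-39363/t(181))/k = -39363/sqrt(-76 + 181)/(-21) = -39363*sqrt(105)/105*(-1/21) = -13121*sqrt(105)/35*(-1/21) = 13121*sqrt(105)/735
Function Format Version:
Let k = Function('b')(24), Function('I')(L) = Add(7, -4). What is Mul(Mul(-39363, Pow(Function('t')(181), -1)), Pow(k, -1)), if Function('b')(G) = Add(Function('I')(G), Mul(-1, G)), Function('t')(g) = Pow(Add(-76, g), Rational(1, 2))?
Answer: Mul(Rational(13121, 735), Pow(105, Rational(1, 2))) ≈ 182.93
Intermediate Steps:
Function('I')(L) = 3
Function('b')(G) = Add(3, Mul(-1, G))
k = -21 (k = Add(3, Mul(-1, 24)) = Add(3, -24) = -21)
Mul(Mul(-39363, Pow(Function('t')(181), -1)), Pow(k, -1)) = Mul(Mul(-39363, Pow(Pow(Add(-76, 181), Rational(1, 2)), -1)), Pow(-21, -1)) = Mul(Mul(-39363, Pow(Pow(105, Rational(1, 2)), -1)), Rational(-1, 21)) = Mul(Mul(-39363, Mul(Rational(1, 105), Pow(105, Rational(1, 2)))), Rational(-1, 21)) = Mul(Mul(Rational(-13121, 35), Pow(105, Rational(1, 2))), Rational(-1, 21)) = Mul(Rational(13121, 735), Pow(105, Rational(1, 2)))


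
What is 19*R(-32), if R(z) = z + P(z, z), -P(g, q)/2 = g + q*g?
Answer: -38304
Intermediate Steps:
P(g, q) = -2*g - 2*g*q (P(g, q) = -2*(g + q*g) = -2*(g + g*q) = -2*g - 2*g*q)
R(z) = z - 2*z*(1 + z)
19*R(-32) = 19*(-32*(-1 - 2*(-32))) = 19*(-32*(-1 + 64)) = 19*(-32*63) = 19*(-2016) = -38304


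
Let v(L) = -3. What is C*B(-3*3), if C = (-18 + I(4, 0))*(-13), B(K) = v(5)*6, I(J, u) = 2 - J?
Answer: -4680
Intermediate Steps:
B(K) = -18 (B(K) = -3*6 = -18)
C = 260 (C = (-18 + (2 - 1*4))*(-13) = (-18 + (2 - 4))*(-13) = (-18 - 2)*(-13) = -20*(-13) = 260)
C*B(-3*3) = 260*(-18) = -4680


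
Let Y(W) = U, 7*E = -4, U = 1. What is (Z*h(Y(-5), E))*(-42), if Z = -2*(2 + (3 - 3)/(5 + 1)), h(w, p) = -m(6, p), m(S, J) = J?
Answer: 96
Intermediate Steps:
E = -4/7 (E = (⅐)*(-4) = -4/7 ≈ -0.57143)
Y(W) = 1
h(w, p) = -p
Z = -4 (Z = -2*(2 + 0/6) = -2*(2 + 0*(⅙)) = -2*(2 + 0) = -2*2 = -4)
(Z*h(Y(-5), E))*(-42) = -(-4)*(-4)/7*(-42) = -4*4/7*(-42) = -16/7*(-42) = 96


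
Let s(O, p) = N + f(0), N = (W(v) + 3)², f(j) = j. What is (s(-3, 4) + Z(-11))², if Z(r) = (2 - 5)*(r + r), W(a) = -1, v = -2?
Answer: 4900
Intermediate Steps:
N = 4 (N = (-1 + 3)² = 2² = 4)
Z(r) = -6*r
s(O, p) = 4 (s(O, p) = 4 + 0 = 4)
(s(-3, 4) + Z(-11))² = (4 - 6*(-11))² = (4 + 66)² = 70² = 4900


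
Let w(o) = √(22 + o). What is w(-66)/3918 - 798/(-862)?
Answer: 399/431 + I*√11/1959 ≈ 0.92575 + 0.001693*I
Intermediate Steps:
w(-66)/3918 - 798/(-862) = √(22 - 66)/3918 - 798/(-862) = √(-44)*(1/3918) - 798*(-1/862) = (2*I*√11)*(1/3918) + 399/431 = I*√11/1959 + 399/431 = 399/431 + I*√11/1959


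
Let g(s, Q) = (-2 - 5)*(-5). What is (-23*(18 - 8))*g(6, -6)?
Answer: -8050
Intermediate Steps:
g(s, Q) = 35 (g(s, Q) = -7*(-5) = 35)
(-23*(18 - 8))*g(6, -6) = -23*(18 - 8)*35 = -23*10*35 = -230*35 = -8050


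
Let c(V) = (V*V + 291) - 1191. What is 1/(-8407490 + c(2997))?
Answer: 1/573619 ≈ 1.7433e-6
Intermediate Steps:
c(V) = -900 + V**2 (c(V) = (V**2 + 291) - 1191 = (291 + V**2) - 1191 = -900 + V**2)
1/(-8407490 + c(2997)) = 1/(-8407490 + (-900 + 2997**2)) = 1/(-8407490 + (-900 + 8982009)) = 1/(-8407490 + 8981109) = 1/573619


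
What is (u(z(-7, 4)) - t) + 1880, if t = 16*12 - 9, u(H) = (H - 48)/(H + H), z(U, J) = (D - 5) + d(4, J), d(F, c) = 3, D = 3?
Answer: 3347/2 ≈ 1673.5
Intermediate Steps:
z(U, J) = 1 (z(U, J) = (3 - 5) + 3 = -2 + 3 = 1)
u(H) = (-48 + H)/(2*H) (u(H) = (-48 + H)/((2*H)) = (-48 + H)*(1/(2*H)) = (-48 + H)/(2*H))
t = 183 (t = 192 - 9 = 183)
(u(z(-7, 4)) - t) + 1880 = ((½)*(-48 + 1)/1 - 1*183) + 1880 = ((½)*1*(-47) - 183) + 1880 = (-47/2 - 183) + 1880 = -413/2 + 1880 = 3347/2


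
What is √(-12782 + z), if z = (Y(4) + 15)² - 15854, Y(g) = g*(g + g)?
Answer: I*√26427 ≈ 162.56*I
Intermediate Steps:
Y(g) = 2*g² (Y(g) = g*(2*g) = 2*g²)
z = -13645 (z = (2*4² + 15)² - 15854 = (2*16 + 15)² - 15854 = (32 + 15)² - 15854 = 47² - 15854 = 2209 - 15854 = -13645)
√(-12782 + z) = √(-12782 - 13645) = √(-26427) = I*√26427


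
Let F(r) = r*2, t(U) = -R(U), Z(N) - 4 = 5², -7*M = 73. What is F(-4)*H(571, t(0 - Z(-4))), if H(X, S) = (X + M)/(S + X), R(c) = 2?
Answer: -31392/3983 ≈ -7.8815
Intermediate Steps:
M = -73/7 (M = -⅐*73 = -73/7 ≈ -10.429)
Z(N) = 29 (Z(N) = 4 + 5² = 4 + 25 = 29)
t(U) = -2 (t(U) = -1*2 = -2)
F(r) = 2*r
H(X, S) = (-73/7 + X)/(S + X) (H(X, S) = (X - 73/7)/(S + X) = (-73/7 + X)/(S + X))
F(-4)*H(571, t(0 - Z(-4))) = (2*(-4))*((-73/7 + 571)/(-2 + 571)) = -8*3924/(569*7) = -8*3924/3983 = -31392/3983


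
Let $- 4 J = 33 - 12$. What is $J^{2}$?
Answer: $\frac{441}{16} \approx 27.563$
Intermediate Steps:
$J = - \frac{21}{4}$ ($J = - \frac{33 - 12}{4} = \left(- \frac{1}{4}\right) 21 = - \frac{21}{4} \approx -5.25$)
$J^{2} = \left(- \frac{21}{4}\right)^{2} = \frac{441}{16}$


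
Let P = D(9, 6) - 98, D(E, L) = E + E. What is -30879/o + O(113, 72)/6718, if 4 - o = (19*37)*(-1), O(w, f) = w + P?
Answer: -207421791/4749626 ≈ -43.671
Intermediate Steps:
D(E, L) = 2*E
P = -80 (P = 2*9 - 98 = 18 - 98 = -80)
O(w, f) = -80 + w (O(w, f) = w - 80 = -80 + w)
o = 707 (o = 4 - 19*37*(-1) = 4 - 703*(-1) = 4 - 1*(-703) = 4 + 703 = 707)
-30879/o + O(113, 72)/6718 = -30879/707 + (-80 + 113)/6718 = -30879*1/707 + 33*(1/6718) = -30879/707 + 33/6718 = -207421791/4749626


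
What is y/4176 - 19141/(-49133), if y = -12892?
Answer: -138372455/51294852 ≈ -2.6976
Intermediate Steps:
y/4176 - 19141/(-49133) = -12892/4176 - 19141/(-49133) = -12892*1/4176 - 19141*(-1/49133) = -3223/1044 + 19141/49133 = -138372455/51294852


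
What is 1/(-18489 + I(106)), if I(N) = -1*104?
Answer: -1/18593 ≈ -5.3784e-5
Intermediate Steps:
I(N) = -104
1/(-18489 + I(106)) = 1/(-18489 - 104) = 1/(-18593) = -1/18593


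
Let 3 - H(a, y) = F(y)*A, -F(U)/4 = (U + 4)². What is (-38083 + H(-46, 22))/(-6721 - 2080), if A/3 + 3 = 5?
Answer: 21856/8801 ≈ 2.4834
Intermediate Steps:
A = 6 (A = -9 + 3*5 = -9 + 15 = 6)
F(U) = -4*(4 + U)² (F(U) = -4*(U + 4)² = -4*(4 + U)²)
H(a, y) = 3 + 24*(4 + y)² (H(a, y) = 3 - (-4*(4 + y)²)*6 = 3 - (-24)*(4 + y)² = 3 + 24*(4 + y)²)
(-38083 + H(-46, 22))/(-6721 - 2080) = (-38083 + (3 + 24*(4 + 22)²))/(-6721 - 2080) = (-38083 + (3 + 24*26²))/(-8801) = (-38083 + (3 + 24*676))*(-1/8801) = (-38083 + (3 + 16224))*(-1/8801) = (-38083 + 16227)*(-1/8801) = -21856*(-1/8801) = 21856/8801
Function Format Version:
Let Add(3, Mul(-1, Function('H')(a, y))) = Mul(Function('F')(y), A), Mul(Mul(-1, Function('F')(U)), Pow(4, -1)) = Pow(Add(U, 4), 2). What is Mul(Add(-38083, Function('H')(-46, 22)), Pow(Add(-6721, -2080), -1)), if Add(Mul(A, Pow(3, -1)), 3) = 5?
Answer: Rational(21856, 8801) ≈ 2.4834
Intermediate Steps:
A = 6 (A = Add(-9, Mul(3, 5)) = Add(-9, 15) = 6)
Function('F')(U) = Mul(-4, Pow(Add(4, U), 2)) (Function('F')(U) = Mul(-4, Pow(Add(U, 4), 2)) = Mul(-4, Pow(Add(4, U), 2)))
Function('H')(a, y) = Add(3, Mul(24, Pow(Add(4, y), 2))) (Function('H')(a, y) = Add(3, Mul(-1, Mul(Mul(-4, Pow(Add(4, y), 2)), 6))) = Add(3, Mul(-1, Mul(-24, Pow(Add(4, y), 2)))) = Add(3, Mul(24, Pow(Add(4, y), 2))))
Mul(Add(-38083, Function('H')(-46, 22)), Pow(Add(-6721, -2080), -1)) = Mul(Add(-38083, Add(3, Mul(24, Pow(Add(4, 22), 2)))), Pow(Add(-6721, -2080), -1)) = Mul(Add(-38083, Add(3, Mul(24, Pow(26, 2)))), Pow(-8801, -1)) = Mul(Add(-38083, Add(3, Mul(24, 676))), Rational(-1, 8801)) = Mul(Add(-38083, Add(3, 16224)), Rational(-1, 8801)) = Mul(Add(-38083, 16227), Rational(-1, 8801)) = Mul(-21856, Rational(-1, 8801)) = Rational(21856, 8801)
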